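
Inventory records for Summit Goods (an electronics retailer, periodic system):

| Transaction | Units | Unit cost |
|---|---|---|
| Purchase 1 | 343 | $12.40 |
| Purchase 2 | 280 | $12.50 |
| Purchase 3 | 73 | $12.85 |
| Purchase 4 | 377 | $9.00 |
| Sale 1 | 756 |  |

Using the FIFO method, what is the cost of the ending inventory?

Sale 1 (756) [FIFO — oldest first]: 343 @ $12.40 + 280 @ $12.50 + 73 @ $12.85 + 60 @ $9.00 = $9,231.25
Ending inventory: 317 @ $9.00 = $2,853.00

Ending inventory = $2,853.00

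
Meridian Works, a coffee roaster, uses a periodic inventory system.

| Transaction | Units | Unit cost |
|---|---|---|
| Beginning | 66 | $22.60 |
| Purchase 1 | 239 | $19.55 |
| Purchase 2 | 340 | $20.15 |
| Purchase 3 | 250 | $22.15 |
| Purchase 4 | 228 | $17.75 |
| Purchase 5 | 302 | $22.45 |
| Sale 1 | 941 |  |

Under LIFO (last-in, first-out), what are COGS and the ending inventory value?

Sale 1 (941) [LIFO — newest first]: 302 @ $22.45 + 228 @ $17.75 + 250 @ $22.15 + 161 @ $20.15 = $19,608.55
Ending inventory: 66 @ $22.60 + 239 @ $19.55 + 179 @ $20.15 = $9,770.90

COGS = $19,608.55; ending inventory = $9,770.90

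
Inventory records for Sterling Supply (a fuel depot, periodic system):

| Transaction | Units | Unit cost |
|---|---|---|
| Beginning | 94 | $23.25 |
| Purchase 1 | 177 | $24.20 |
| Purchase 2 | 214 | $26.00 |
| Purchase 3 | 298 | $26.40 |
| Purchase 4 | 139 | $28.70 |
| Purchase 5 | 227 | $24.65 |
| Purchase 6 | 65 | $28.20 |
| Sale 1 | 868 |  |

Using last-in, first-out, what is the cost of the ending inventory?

Ending inventory = $8,418.90

Sale 1 (868) [LIFO — newest first]: 65 @ $28.20 + 227 @ $24.65 + 139 @ $28.70 + 298 @ $26.40 + 139 @ $26.00 = $22,899.05
Ending inventory: 94 @ $23.25 + 177 @ $24.20 + 75 @ $26.00 = $8,418.90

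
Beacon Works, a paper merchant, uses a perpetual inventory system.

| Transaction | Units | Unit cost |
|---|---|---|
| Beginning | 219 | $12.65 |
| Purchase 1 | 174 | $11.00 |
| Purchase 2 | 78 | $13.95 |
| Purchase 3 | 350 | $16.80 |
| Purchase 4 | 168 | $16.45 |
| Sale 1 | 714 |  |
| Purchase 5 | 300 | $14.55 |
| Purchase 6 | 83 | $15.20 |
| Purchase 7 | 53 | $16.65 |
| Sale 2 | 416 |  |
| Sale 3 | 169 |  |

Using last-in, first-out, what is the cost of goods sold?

COGS = $19,331.20

Sale 1 (714) [LIFO — newest first]: 168 @ $16.45 + 350 @ $16.80 + 78 @ $13.95 + 118 @ $11.00 = $11,029.70
Sale 2 (416) [LIFO — newest first]: 53 @ $16.65 + 83 @ $15.20 + 280 @ $14.55 = $6,218.05
Sale 3 (169) [LIFO — newest first]: 20 @ $14.55 + 56 @ $11.00 + 93 @ $12.65 = $2,083.45
Total COGS = $11,029.70 + $6,218.05 + $2,083.45 = $19,331.20
Ending inventory: 126 @ $12.65 = $1,593.90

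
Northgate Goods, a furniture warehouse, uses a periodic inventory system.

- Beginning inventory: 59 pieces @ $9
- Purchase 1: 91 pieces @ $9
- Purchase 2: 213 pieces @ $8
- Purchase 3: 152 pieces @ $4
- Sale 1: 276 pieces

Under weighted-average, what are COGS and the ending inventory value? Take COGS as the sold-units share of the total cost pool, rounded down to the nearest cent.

Sale 1, sell 276: 276/515 × $3,662.00 → $1,962.54
Ending inventory (cost pool remaining) = $1,699.46

COGS = $1,962.54; ending inventory = $1,699.46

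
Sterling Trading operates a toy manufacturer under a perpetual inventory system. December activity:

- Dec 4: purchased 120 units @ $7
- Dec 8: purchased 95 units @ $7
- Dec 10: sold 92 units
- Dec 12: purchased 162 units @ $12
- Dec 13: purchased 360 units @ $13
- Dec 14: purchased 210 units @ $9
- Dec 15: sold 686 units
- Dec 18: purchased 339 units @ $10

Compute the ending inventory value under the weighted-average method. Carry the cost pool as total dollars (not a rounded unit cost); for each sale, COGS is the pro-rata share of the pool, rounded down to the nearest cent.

After Dec 4: 120 on hand, pool $840.00 (≈ $7.0000 each)
After Dec 8: 215 on hand, pool $1,505.00 (≈ $7.0000 each)
Dec 10, sell 92: 92/215 × $1,505.00 → $644.00
After Dec 12: 285 on hand, pool $2,805.00 (≈ $9.8421 each)
After Dec 13: 645 on hand, pool $7,485.00 (≈ $11.6047 each)
After Dec 14: 855 on hand, pool $9,375.00 (≈ $10.9649 each)
Dec 15, sell 686: 686/855 × $9,375.00 → $7,521.92
After Dec 18: 508 on hand, pool $5,243.08 (≈ $10.3210 each)
Total COGS = $644.00 + $7,521.92 = $8,165.92
Ending inventory (cost pool remaining) = $5,243.08

Ending inventory = $5,243.08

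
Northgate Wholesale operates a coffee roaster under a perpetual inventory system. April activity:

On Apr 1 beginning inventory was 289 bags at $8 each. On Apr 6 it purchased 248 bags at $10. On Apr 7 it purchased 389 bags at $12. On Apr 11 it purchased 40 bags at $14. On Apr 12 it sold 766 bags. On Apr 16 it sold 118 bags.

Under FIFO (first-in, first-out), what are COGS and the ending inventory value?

Apr 12, 766 sold [FIFO — oldest first]: 289 @ $8 + 248 @ $10 + 229 @ $12 = $7,540
Apr 16, 118 sold [FIFO — oldest first]: 118 @ $12 = $1,416
Total COGS = $7,540 + $1,416 = $8,956
Ending inventory: 42 @ $12 + 40 @ $14 = $1,064

COGS = $8,956; ending inventory = $1,064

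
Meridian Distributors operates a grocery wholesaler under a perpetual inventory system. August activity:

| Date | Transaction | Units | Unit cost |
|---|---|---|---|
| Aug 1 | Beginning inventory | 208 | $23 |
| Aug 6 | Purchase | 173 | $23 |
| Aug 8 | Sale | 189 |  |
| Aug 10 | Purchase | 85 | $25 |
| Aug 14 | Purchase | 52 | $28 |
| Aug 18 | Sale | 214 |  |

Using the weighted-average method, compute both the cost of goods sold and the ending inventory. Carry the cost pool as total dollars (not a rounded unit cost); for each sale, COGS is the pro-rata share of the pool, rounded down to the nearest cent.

After Aug 1: 208 on hand, pool $4,784.00 (≈ $23.0000 each)
After Aug 6: 381 on hand, pool $8,763.00 (≈ $23.0000 each)
Aug 8, sell 189: 189/381 × $8,763.00 → $4,347.00
After Aug 10: 277 on hand, pool $6,541.00 (≈ $23.6137 each)
After Aug 14: 329 on hand, pool $7,997.00 (≈ $24.3070 each)
Aug 18, sell 214: 214/329 × $7,997.00 → $5,201.69
Total COGS = $4,347.00 + $5,201.69 = $9,548.69
Ending inventory (cost pool remaining) = $2,795.31

COGS = $9,548.69; ending inventory = $2,795.31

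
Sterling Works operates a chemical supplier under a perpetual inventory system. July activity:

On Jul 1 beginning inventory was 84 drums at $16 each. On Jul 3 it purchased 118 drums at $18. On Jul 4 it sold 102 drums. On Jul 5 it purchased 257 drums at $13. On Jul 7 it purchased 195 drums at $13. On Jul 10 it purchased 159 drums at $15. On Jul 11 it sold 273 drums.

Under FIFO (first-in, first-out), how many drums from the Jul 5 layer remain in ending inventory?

84

Jul 4, 102 sold [FIFO — oldest first]: 84 @ $16 + 18 @ $18 = $1,668
Jul 11, 273 sold [FIFO — oldest first]: 100 @ $18 + 173 @ $13 = $4,049
Total COGS = $1,668 + $4,049 = $5,717
Ending inventory: 84 @ $13 + 195 @ $13 + 159 @ $15 = $6,012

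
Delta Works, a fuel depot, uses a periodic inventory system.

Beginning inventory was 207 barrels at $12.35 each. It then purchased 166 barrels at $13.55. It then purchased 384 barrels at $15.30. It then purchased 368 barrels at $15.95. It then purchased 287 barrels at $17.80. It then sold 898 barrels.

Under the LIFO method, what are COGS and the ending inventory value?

COGS = $14,696.10; ending inventory = $6,963.05

Sale 1 (898) [LIFO — newest first]: 287 @ $17.80 + 368 @ $15.95 + 243 @ $15.30 = $14,696.10
Ending inventory: 207 @ $12.35 + 166 @ $13.55 + 141 @ $15.30 = $6,963.05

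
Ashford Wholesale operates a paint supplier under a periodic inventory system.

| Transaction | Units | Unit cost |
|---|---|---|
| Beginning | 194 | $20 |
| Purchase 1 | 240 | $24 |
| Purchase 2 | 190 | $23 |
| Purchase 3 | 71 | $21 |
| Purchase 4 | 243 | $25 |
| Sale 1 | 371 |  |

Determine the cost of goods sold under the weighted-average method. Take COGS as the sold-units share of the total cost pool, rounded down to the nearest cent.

Sale 1, sell 371: 371/938 × $21,576.00 → $8,533.79
Ending inventory (cost pool remaining) = $13,042.21
Check: goods available $21,576.00 = COGS $8,533.79 + ending $13,042.21

COGS = $8,533.79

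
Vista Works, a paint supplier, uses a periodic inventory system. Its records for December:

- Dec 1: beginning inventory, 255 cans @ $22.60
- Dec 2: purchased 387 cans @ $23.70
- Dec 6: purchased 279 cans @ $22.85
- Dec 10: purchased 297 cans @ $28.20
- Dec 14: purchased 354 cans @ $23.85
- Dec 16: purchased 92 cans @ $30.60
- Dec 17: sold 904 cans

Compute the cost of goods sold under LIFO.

COGS = $23,312.35

Dec 17, 904 sold [LIFO — newest first]: 92 @ $30.60 + 354 @ $23.85 + 297 @ $28.20 + 161 @ $22.85 = $23,312.35
Ending inventory: 255 @ $22.60 + 387 @ $23.70 + 118 @ $22.85 = $17,631.20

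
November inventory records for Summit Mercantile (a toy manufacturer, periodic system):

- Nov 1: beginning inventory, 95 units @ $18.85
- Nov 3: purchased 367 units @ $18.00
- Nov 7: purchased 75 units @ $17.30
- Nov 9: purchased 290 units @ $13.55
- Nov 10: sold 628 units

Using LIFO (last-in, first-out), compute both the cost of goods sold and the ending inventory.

Nov 10, 628 sold [LIFO — newest first]: 290 @ $13.55 + 75 @ $17.30 + 263 @ $18.00 = $9,961.00
Ending inventory: 95 @ $18.85 + 104 @ $18.00 = $3,662.75

COGS = $9,961.00; ending inventory = $3,662.75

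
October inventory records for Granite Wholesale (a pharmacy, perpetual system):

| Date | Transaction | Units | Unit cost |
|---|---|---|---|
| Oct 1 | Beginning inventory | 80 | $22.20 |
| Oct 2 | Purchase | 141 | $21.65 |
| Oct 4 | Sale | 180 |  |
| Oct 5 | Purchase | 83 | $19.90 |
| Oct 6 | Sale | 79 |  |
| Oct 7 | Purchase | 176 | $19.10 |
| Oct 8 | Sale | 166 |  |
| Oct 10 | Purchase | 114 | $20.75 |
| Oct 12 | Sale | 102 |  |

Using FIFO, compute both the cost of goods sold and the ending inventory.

COGS = $10,817.20; ending inventory = $1,390.25

Oct 4, 180 sold [FIFO — oldest first]: 80 @ $22.20 + 100 @ $21.65 = $3,941.00
Oct 6, 79 sold [FIFO — oldest first]: 41 @ $21.65 + 38 @ $19.90 = $1,643.85
Oct 8, 166 sold [FIFO — oldest first]: 45 @ $19.90 + 121 @ $19.10 = $3,206.60
Oct 12, 102 sold [FIFO — oldest first]: 55 @ $19.10 + 47 @ $20.75 = $2,025.75
Total COGS = $3,941.00 + $1,643.85 + $3,206.60 + $2,025.75 = $10,817.20
Ending inventory: 67 @ $20.75 = $1,390.25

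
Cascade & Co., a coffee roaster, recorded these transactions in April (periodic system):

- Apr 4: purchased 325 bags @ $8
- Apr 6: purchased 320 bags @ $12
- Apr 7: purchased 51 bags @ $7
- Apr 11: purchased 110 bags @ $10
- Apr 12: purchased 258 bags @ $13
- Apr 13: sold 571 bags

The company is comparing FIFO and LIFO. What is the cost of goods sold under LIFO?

COGS = $6,635

FIFO COGS: 325 @ $8 + 246 @ $12 = $5,552
LIFO COGS: 258 @ $13 + 110 @ $10 + 51 @ $7 + 152 @ $12 = $6,635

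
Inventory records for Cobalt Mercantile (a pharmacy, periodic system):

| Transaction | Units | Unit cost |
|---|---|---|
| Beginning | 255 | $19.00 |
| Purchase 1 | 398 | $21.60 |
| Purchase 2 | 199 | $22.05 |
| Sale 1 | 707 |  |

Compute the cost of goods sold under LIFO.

Sale 1 (707) [LIFO — newest first]: 199 @ $22.05 + 398 @ $21.60 + 110 @ $19.00 = $15,074.75
Ending inventory: 145 @ $19.00 = $2,755.00
Check: goods available $17,829.75 = COGS $15,074.75 + ending $2,755.00

COGS = $15,074.75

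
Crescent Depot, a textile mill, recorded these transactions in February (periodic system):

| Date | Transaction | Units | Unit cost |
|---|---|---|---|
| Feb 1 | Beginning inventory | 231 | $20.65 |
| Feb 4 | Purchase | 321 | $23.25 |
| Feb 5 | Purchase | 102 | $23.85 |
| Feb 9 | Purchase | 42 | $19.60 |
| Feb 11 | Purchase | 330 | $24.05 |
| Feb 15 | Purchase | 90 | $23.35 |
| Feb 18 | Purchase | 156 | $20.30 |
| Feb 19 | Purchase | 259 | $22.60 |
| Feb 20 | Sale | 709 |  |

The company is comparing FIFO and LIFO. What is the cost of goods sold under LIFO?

COGS = $16,027.90

FIFO COGS: 231 @ $20.65 + 321 @ $23.25 + 102 @ $23.85 + 42 @ $19.60 + 13 @ $24.05 = $15,801.95
LIFO COGS: 259 @ $22.60 + 156 @ $20.30 + 90 @ $23.35 + 204 @ $24.05 = $16,027.90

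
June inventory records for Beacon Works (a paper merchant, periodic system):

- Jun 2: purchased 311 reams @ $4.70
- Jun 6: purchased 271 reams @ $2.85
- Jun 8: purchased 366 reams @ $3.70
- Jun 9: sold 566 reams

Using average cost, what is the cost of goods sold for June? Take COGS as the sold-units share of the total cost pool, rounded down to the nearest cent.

COGS = $2,142.35

Jun 9, sell 566: 566/948 × $3,588.25 → $2,142.35
Ending inventory (cost pool remaining) = $1,445.90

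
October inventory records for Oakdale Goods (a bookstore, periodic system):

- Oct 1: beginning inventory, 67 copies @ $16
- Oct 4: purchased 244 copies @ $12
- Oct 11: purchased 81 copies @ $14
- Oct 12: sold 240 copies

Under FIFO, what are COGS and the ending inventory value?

Oct 12, 240 sold [FIFO — oldest first]: 67 @ $16 + 173 @ $12 = $3,148
Ending inventory: 71 @ $12 + 81 @ $14 = $1,986
Check: goods available $5,134 = COGS $3,148 + ending $1,986

COGS = $3,148; ending inventory = $1,986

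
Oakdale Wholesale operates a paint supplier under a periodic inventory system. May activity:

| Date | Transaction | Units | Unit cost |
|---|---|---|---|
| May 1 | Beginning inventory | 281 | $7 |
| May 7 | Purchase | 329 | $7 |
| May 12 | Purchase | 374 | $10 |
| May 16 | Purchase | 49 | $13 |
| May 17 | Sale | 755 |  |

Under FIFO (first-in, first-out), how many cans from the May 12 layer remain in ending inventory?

229

May 17, 755 sold [FIFO — oldest first]: 281 @ $7 + 329 @ $7 + 145 @ $10 = $5,720
Ending inventory: 229 @ $10 + 49 @ $13 = $2,927
Check: goods available $8,647 = COGS $5,720 + ending $2,927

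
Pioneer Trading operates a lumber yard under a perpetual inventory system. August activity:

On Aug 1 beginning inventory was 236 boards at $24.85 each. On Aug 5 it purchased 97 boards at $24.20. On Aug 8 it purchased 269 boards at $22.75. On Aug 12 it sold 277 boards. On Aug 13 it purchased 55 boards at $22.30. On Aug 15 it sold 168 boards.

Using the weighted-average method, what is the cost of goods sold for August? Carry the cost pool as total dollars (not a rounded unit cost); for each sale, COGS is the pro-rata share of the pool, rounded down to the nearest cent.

COGS = $10,557.42

After Aug 1: 236 on hand, pool $5,864.60 (≈ $24.8500 each)
After Aug 5: 333 on hand, pool $8,212.00 (≈ $24.6607 each)
After Aug 8: 602 on hand, pool $14,331.75 (≈ $23.8069 each)
Aug 12, sell 277: 277/602 × $14,331.75 → $6,594.50
After Aug 13: 380 on hand, pool $8,963.75 (≈ $23.5888 each)
Aug 15, sell 168: 168/380 × $8,963.75 → $3,962.92
Total COGS = $6,594.50 + $3,962.92 = $10,557.42
Ending inventory (cost pool remaining) = $5,000.83
Check: goods available $15,558.25 = COGS $10,557.42 + ending $5,000.83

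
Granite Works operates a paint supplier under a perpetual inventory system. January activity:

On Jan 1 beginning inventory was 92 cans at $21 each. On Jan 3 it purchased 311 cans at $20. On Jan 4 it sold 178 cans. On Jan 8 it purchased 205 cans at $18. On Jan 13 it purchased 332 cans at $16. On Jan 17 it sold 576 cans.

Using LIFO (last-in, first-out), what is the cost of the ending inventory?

Ending inventory = $3,812

Jan 4, 178 sold [LIFO — newest first]: 178 @ $20 = $3,560
Jan 17, 576 sold [LIFO — newest first]: 332 @ $16 + 205 @ $18 + 39 @ $20 = $9,782
Total COGS = $3,560 + $9,782 = $13,342
Ending inventory: 92 @ $21 + 94 @ $20 = $3,812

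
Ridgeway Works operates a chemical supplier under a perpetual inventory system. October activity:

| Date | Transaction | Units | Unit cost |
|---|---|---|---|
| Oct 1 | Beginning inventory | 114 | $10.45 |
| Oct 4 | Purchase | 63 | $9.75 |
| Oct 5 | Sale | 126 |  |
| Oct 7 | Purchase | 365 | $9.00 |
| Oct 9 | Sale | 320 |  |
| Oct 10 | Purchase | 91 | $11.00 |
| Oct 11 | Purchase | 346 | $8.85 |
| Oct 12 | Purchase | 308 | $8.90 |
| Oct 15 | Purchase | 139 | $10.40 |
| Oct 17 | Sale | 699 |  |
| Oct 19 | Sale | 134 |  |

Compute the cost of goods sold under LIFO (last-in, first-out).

COGS = $11,841.50

Oct 5, 126 sold [LIFO — newest first]: 63 @ $9.75 + 63 @ $10.45 = $1,272.60
Oct 9, 320 sold [LIFO — newest first]: 320 @ $9.00 = $2,880.00
Oct 17, 699 sold [LIFO — newest first]: 139 @ $10.40 + 308 @ $8.90 + 252 @ $8.85 = $6,417.00
Oct 19, 134 sold [LIFO — newest first]: 94 @ $8.85 + 40 @ $11.00 = $1,271.90
Total COGS = $1,272.60 + $2,880.00 + $6,417.00 + $1,271.90 = $11,841.50
Ending inventory: 51 @ $10.45 + 45 @ $9.00 + 51 @ $11.00 = $1,498.95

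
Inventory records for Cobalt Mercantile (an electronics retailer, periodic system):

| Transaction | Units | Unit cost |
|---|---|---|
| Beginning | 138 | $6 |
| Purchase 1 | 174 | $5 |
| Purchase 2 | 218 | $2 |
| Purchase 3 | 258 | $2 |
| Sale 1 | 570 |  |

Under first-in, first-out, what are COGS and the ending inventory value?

Sale 1 (570) [FIFO — oldest first]: 138 @ $6 + 174 @ $5 + 218 @ $2 + 40 @ $2 = $2,214
Ending inventory: 218 @ $2 = $436

COGS = $2,214; ending inventory = $436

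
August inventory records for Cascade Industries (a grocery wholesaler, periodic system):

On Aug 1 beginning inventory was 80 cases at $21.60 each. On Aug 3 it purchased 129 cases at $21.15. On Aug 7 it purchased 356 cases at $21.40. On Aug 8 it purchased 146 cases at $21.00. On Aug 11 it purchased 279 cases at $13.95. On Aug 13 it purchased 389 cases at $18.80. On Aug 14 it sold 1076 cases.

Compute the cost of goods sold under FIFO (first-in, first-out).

Aug 14, 1076 sold [FIFO — oldest first]: 80 @ $21.60 + 129 @ $21.15 + 356 @ $21.40 + 146 @ $21.00 + 279 @ $13.95 + 86 @ $18.80 = $20,649.60
Ending inventory: 303 @ $18.80 = $5,696.40

COGS = $20,649.60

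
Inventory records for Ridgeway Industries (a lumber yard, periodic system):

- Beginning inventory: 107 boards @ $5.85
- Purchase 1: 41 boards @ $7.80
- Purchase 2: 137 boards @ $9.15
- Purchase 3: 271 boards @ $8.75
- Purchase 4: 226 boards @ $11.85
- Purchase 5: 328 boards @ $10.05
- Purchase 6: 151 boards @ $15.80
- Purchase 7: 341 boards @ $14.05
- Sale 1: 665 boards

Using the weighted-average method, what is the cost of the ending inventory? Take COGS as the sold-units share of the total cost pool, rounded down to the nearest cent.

Ending inventory = $10,365.44

Sale 1, sell 665: 665/1602 × $17,721.90 → $7,356.46
Ending inventory (cost pool remaining) = $10,365.44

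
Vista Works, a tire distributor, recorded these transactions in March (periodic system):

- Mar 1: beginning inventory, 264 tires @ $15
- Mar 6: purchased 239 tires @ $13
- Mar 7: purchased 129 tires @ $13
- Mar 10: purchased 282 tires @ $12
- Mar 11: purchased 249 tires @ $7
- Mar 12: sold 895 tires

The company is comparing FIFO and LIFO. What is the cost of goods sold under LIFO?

FIFO COGS: 264 @ $15 + 239 @ $13 + 129 @ $13 + 263 @ $12 = $11,900
LIFO COGS: 249 @ $7 + 282 @ $12 + 129 @ $13 + 235 @ $13 = $9,859

COGS = $9,859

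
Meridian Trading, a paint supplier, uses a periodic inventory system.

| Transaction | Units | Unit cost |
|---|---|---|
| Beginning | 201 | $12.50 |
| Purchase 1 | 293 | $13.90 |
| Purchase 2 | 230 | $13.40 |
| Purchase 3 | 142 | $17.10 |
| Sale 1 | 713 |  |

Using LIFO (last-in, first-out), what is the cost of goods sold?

Sale 1 (713) [LIFO — newest first]: 142 @ $17.10 + 230 @ $13.40 + 293 @ $13.90 + 48 @ $12.50 = $10,182.90
Ending inventory: 153 @ $12.50 = $1,912.50

COGS = $10,182.90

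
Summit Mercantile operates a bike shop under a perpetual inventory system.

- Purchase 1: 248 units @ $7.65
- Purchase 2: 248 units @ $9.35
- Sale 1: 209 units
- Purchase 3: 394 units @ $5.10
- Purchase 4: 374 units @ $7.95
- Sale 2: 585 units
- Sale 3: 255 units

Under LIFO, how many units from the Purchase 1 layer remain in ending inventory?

Sale 1 (209) [LIFO — newest first]: 209 @ $9.35 = $1,954.15
Sale 2 (585) [LIFO — newest first]: 374 @ $7.95 + 211 @ $5.10 = $4,049.40
Sale 3 (255) [LIFO — newest first]: 183 @ $5.10 + 39 @ $9.35 + 33 @ $7.65 = $1,550.40
Total COGS = $1,954.15 + $4,049.40 + $1,550.40 = $7,553.95
Ending inventory: 215 @ $7.65 = $1,644.75

215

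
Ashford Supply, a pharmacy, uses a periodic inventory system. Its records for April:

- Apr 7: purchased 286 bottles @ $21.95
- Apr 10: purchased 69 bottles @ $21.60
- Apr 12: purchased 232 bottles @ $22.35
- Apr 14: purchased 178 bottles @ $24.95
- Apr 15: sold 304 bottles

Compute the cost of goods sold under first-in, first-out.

Apr 15, 304 sold [FIFO — oldest first]: 286 @ $21.95 + 18 @ $21.60 = $6,666.50
Ending inventory: 51 @ $21.60 + 232 @ $22.35 + 178 @ $24.95 = $10,727.90

COGS = $6,666.50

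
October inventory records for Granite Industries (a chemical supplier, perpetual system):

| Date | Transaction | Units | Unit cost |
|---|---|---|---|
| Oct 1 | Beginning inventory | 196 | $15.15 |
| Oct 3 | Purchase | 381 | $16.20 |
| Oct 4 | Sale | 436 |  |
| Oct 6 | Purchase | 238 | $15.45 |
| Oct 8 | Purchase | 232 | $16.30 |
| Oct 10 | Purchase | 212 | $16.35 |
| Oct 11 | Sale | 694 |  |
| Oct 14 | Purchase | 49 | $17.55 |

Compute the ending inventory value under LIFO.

Ending inventory = $2,814.30

Oct 4, 436 sold [LIFO — newest first]: 381 @ $16.20 + 55 @ $15.15 = $7,005.45
Oct 11, 694 sold [LIFO — newest first]: 212 @ $16.35 + 232 @ $16.30 + 238 @ $15.45 + 12 @ $15.15 = $11,106.70
Total COGS = $7,005.45 + $11,106.70 = $18,112.15
Ending inventory: 129 @ $15.15 + 49 @ $17.55 = $2,814.30
Check: goods available $20,926.45 = COGS $18,112.15 + ending $2,814.30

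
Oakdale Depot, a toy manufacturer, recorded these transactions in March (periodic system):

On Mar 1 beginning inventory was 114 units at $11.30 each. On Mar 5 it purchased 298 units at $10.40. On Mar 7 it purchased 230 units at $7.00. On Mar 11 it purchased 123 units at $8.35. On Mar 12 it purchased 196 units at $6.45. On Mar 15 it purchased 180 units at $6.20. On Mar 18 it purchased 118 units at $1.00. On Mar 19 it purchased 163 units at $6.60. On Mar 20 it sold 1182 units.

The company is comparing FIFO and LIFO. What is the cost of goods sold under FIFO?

FIFO COGS: 114 @ $11.30 + 298 @ $10.40 + 230 @ $7.00 + 123 @ $8.35 + 196 @ $6.45 + 180 @ $6.20 + 41 @ $1.00 = $9,445.65
LIFO COGS: 163 @ $6.60 + 118 @ $1.00 + 180 @ $6.20 + 196 @ $6.45 + 123 @ $8.35 + 230 @ $7.00 + 172 @ $10.40 = $7,999.85

COGS = $9,445.65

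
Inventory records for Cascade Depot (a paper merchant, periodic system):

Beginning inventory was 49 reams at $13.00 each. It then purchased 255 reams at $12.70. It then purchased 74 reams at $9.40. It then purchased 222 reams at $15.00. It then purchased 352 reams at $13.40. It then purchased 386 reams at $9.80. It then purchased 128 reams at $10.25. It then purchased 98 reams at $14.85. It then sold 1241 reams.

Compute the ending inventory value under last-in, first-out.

Sale 1 (1241) [LIFO — newest first]: 98 @ $14.85 + 128 @ $10.25 + 386 @ $9.80 + 352 @ $13.40 + 222 @ $15.00 + 55 @ $9.40 = $15,113.90
Ending inventory: 49 @ $13.00 + 255 @ $12.70 + 19 @ $9.40 = $4,054.10

Ending inventory = $4,054.10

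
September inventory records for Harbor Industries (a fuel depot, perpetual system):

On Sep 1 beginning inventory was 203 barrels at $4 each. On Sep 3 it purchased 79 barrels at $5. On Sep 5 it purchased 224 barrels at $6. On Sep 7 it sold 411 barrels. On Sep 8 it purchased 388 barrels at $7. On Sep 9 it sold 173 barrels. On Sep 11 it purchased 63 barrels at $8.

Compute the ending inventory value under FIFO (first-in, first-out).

Ending inventory = $2,674

Sep 7, 411 sold [FIFO — oldest first]: 203 @ $4 + 79 @ $5 + 129 @ $6 = $1,981
Sep 9, 173 sold [FIFO — oldest first]: 95 @ $6 + 78 @ $7 = $1,116
Total COGS = $1,981 + $1,116 = $3,097
Ending inventory: 310 @ $7 + 63 @ $8 = $2,674
Check: goods available $5,771 = COGS $3,097 + ending $2,674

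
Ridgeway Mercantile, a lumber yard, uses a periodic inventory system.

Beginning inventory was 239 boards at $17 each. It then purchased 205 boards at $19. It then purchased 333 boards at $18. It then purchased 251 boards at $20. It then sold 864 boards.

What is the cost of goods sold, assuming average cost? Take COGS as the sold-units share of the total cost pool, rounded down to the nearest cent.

COGS = $15,945.33

Sale 1, sell 864: 864/1028 × $18,972.00 → $15,945.33
Ending inventory (cost pool remaining) = $3,026.67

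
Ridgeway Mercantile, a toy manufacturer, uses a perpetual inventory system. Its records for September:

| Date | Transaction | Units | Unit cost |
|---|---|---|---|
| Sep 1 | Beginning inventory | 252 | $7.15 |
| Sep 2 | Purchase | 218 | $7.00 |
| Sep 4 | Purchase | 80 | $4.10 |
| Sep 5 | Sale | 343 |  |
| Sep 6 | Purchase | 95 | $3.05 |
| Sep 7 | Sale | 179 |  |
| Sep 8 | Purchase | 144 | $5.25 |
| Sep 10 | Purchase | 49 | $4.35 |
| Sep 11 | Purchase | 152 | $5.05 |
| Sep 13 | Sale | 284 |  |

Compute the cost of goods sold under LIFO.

Sep 5, 343 sold [LIFO — newest first]: 80 @ $4.10 + 218 @ $7.00 + 45 @ $7.15 = $2,175.75
Sep 7, 179 sold [LIFO — newest first]: 95 @ $3.05 + 84 @ $7.15 = $890.35
Sep 13, 284 sold [LIFO — newest first]: 152 @ $5.05 + 49 @ $4.35 + 83 @ $5.25 = $1,416.50
Total COGS = $2,175.75 + $890.35 + $1,416.50 = $4,482.60
Ending inventory: 123 @ $7.15 + 61 @ $5.25 = $1,199.70

COGS = $4,482.60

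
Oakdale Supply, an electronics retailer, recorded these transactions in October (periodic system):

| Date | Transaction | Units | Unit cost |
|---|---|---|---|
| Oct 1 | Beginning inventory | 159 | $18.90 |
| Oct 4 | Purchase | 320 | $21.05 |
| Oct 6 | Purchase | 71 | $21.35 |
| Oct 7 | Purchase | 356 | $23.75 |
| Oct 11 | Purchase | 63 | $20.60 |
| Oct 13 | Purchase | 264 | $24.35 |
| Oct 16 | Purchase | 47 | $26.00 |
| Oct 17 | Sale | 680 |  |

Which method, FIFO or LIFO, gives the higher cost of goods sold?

FIFO COGS: 159 @ $18.90 + 320 @ $21.05 + 71 @ $21.35 + 130 @ $23.75 = $14,344.45
LIFO COGS: 47 @ $26.00 + 264 @ $24.35 + 63 @ $20.60 + 306 @ $23.75 = $16,215.70

LIFO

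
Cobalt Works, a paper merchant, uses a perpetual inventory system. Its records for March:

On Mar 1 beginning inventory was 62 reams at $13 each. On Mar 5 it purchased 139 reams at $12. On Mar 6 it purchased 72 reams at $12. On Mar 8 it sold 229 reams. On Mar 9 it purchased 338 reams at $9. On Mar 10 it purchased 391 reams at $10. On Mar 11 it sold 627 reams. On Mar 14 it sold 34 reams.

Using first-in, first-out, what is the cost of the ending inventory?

Ending inventory = $1,120

Mar 8, 229 sold [FIFO — oldest first]: 62 @ $13 + 139 @ $12 + 28 @ $12 = $2,810
Mar 11, 627 sold [FIFO — oldest first]: 44 @ $12 + 338 @ $9 + 245 @ $10 = $6,020
Mar 14, 34 sold [FIFO — oldest first]: 34 @ $10 = $340
Total COGS = $2,810 + $6,020 + $340 = $9,170
Ending inventory: 112 @ $10 = $1,120
Check: goods available $10,290 = COGS $9,170 + ending $1,120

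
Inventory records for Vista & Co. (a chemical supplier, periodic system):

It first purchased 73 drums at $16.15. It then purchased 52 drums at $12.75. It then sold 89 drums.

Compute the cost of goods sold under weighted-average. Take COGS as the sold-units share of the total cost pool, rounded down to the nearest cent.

Sale 1, sell 89: 89/125 × $1,841.95 → $1,311.46
Ending inventory (cost pool remaining) = $530.49
Check: goods available $1,841.95 = COGS $1,311.46 + ending $530.49

COGS = $1,311.46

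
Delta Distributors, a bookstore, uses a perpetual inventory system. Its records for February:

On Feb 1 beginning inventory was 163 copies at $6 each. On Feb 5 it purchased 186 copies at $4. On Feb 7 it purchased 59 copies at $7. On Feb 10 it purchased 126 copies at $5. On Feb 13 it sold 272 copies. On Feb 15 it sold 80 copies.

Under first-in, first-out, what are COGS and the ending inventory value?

COGS = $1,743; ending inventory = $1,022

Feb 13, 272 sold [FIFO — oldest first]: 163 @ $6 + 109 @ $4 = $1,414
Feb 15, 80 sold [FIFO — oldest first]: 77 @ $4 + 3 @ $7 = $329
Total COGS = $1,414 + $329 = $1,743
Ending inventory: 56 @ $7 + 126 @ $5 = $1,022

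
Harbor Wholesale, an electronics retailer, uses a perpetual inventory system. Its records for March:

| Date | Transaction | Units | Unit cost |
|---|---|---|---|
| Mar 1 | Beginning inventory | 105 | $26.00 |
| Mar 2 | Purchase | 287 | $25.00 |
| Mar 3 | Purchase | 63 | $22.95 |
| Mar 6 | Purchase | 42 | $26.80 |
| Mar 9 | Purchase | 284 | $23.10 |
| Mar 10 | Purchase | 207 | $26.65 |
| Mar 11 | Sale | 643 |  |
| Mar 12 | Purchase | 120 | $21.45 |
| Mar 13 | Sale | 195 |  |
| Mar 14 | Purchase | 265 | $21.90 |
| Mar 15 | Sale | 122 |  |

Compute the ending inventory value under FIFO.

Mar 11, 643 sold [FIFO — oldest first]: 105 @ $26.00 + 287 @ $25.00 + 63 @ $22.95 + 42 @ $26.80 + 146 @ $23.10 = $15,849.05
Mar 13, 195 sold [FIFO — oldest first]: 138 @ $23.10 + 57 @ $26.65 = $4,706.85
Mar 15, 122 sold [FIFO — oldest first]: 122 @ $26.65 = $3,251.30
Total COGS = $15,849.05 + $4,706.85 + $3,251.30 = $23,807.20
Ending inventory: 28 @ $26.65 + 120 @ $21.45 + 265 @ $21.90 = $9,123.70

Ending inventory = $9,123.70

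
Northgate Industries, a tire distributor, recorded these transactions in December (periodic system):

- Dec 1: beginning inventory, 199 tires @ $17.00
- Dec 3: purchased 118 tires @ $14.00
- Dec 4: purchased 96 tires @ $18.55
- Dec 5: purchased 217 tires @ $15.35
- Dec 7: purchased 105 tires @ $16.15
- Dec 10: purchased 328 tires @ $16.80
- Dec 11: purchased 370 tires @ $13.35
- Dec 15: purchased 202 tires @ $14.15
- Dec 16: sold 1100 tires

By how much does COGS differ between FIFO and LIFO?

FIFO COGS: 199 @ $17.00 + 118 @ $14.00 + 96 @ $18.55 + 217 @ $15.35 + 105 @ $16.15 + 328 @ $16.80 + 37 @ $13.35 = $17,846.85
LIFO COGS: 202 @ $14.15 + 370 @ $13.35 + 328 @ $16.80 + 105 @ $16.15 + 95 @ $15.35 = $16,462.20
Difference = |$17,846.85 − $16,462.20| = $1,384.65

$1,384.65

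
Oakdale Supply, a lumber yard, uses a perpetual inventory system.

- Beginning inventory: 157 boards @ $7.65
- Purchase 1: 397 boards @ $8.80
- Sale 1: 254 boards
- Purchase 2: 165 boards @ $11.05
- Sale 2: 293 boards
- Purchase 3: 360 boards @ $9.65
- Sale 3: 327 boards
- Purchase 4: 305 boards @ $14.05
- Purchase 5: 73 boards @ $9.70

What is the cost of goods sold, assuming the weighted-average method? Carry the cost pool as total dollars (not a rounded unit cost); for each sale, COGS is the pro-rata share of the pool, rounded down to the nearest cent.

After Beginning: 157 on hand, pool $1,201.05 (≈ $7.6500 each)
After Purchase 1: 554 on hand, pool $4,694.65 (≈ $8.4741 each)
Sale 1, sell 254: 254/554 × $4,694.65 → $2,152.42
After Purchase 2: 465 on hand, pool $4,365.48 (≈ $9.3881 each)
Sale 2, sell 293: 293/465 × $4,365.48 → $2,750.72
After Purchase 3: 532 on hand, pool $5,088.76 (≈ $9.5653 each)
Sale 3, sell 327: 327/532 × $5,088.76 → $3,127.86
After Purchase 4: 510 on hand, pool $6,246.15 (≈ $12.2474 each)
After Purchase 5: 583 on hand, pool $6,954.25 (≈ $11.9284 each)
Total COGS = $2,152.42 + $2,750.72 + $3,127.86 = $8,031.00
Ending inventory (cost pool remaining) = $6,954.25

COGS = $8,031.00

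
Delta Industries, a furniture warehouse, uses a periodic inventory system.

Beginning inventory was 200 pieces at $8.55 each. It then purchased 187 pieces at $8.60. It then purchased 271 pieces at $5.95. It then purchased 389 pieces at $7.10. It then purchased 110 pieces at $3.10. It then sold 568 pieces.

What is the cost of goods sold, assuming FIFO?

COGS = $4,395.15

Sale 1 (568) [FIFO — oldest first]: 200 @ $8.55 + 187 @ $8.60 + 181 @ $5.95 = $4,395.15
Ending inventory: 90 @ $5.95 + 389 @ $7.10 + 110 @ $3.10 = $3,638.40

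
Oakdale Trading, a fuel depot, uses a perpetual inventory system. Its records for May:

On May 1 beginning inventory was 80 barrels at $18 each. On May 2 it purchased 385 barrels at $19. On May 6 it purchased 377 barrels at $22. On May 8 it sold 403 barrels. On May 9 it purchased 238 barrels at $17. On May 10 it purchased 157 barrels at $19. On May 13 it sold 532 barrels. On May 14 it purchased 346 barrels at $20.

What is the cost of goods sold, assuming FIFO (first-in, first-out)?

COGS = $18,630

May 8, 403 sold [FIFO — oldest first]: 80 @ $18 + 323 @ $19 = $7,577
May 13, 532 sold [FIFO — oldest first]: 62 @ $19 + 377 @ $22 + 93 @ $17 = $11,053
Total COGS = $7,577 + $11,053 = $18,630
Ending inventory: 145 @ $17 + 157 @ $19 + 346 @ $20 = $12,368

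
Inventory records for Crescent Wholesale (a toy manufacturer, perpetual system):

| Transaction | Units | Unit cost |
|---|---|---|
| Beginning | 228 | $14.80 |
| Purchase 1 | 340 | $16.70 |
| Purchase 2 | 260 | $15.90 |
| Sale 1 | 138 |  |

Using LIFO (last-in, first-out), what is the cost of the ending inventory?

Ending inventory = $10,992.20

Sale 1 (138) [LIFO — newest first]: 138 @ $15.90 = $2,194.20
Ending inventory: 228 @ $14.80 + 340 @ $16.70 + 122 @ $15.90 = $10,992.20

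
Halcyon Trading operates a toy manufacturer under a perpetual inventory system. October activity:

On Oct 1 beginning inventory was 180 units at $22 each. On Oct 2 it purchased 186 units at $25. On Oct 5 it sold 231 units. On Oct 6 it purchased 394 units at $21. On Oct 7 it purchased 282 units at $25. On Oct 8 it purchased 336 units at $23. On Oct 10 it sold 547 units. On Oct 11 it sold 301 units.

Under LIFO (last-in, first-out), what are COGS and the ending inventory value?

COGS = $25,248; ending inventory = $6,414

Oct 5, 231 sold [LIFO — newest first]: 186 @ $25 + 45 @ $22 = $5,640
Oct 10, 547 sold [LIFO — newest first]: 336 @ $23 + 211 @ $25 = $13,003
Oct 11, 301 sold [LIFO — newest first]: 71 @ $25 + 230 @ $21 = $6,605
Total COGS = $5,640 + $13,003 + $6,605 = $25,248
Ending inventory: 135 @ $22 + 164 @ $21 = $6,414
Check: goods available $31,662 = COGS $25,248 + ending $6,414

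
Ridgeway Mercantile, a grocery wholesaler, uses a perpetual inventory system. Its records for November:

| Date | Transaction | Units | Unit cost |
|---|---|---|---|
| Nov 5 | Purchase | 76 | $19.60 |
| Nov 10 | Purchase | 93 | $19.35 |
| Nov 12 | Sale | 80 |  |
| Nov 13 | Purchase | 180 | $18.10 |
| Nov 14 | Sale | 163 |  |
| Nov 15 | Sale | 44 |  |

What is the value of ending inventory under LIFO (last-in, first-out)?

Nov 12, 80 sold [LIFO — newest first]: 80 @ $19.35 = $1,548.00
Nov 14, 163 sold [LIFO — newest first]: 163 @ $18.10 = $2,950.30
Nov 15, 44 sold [LIFO — newest first]: 17 @ $18.10 + 13 @ $19.35 + 14 @ $19.60 = $833.65
Total COGS = $1,548.00 + $2,950.30 + $833.65 = $5,331.95
Ending inventory: 62 @ $19.60 = $1,215.20
Check: goods available $6,547.15 = COGS $5,331.95 + ending $1,215.20

Ending inventory = $1,215.20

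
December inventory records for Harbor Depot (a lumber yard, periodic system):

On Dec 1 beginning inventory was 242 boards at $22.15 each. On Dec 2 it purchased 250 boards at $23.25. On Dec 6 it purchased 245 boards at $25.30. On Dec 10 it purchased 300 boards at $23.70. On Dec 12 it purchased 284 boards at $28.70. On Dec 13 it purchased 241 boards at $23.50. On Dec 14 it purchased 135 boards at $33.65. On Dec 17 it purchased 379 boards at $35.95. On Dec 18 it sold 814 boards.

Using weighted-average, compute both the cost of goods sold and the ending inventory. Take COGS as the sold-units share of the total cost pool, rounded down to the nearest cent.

COGS = $22,139.31; ending inventory = $34,324.09

Dec 18, sell 814: 814/2076 × $56,463.40 → $22,139.31
Ending inventory (cost pool remaining) = $34,324.09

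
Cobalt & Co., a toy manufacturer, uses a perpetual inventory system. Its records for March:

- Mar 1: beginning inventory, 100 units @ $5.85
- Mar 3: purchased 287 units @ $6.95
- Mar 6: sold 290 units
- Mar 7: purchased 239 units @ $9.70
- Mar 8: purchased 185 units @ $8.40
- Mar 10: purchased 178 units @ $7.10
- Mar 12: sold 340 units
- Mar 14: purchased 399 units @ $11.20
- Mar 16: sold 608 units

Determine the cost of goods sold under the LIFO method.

Mar 6, 290 sold [LIFO — newest first]: 287 @ $6.95 + 3 @ $5.85 = $2,012.20
Mar 12, 340 sold [LIFO — newest first]: 178 @ $7.10 + 162 @ $8.40 = $2,624.60
Mar 16, 608 sold [LIFO — newest first]: 399 @ $11.20 + 23 @ $8.40 + 186 @ $9.70 = $6,466.20
Total COGS = $2,012.20 + $2,624.60 + $6,466.20 = $11,103.00
Ending inventory: 97 @ $5.85 + 53 @ $9.70 = $1,081.55

COGS = $11,103.00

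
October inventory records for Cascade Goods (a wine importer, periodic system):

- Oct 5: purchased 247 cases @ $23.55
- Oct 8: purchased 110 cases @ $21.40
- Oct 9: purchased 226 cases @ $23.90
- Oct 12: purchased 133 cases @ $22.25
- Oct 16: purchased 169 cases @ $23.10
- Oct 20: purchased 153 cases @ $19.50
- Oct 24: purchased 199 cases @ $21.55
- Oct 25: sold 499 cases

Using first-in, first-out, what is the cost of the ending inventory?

Oct 25, 499 sold [FIFO — oldest first]: 247 @ $23.55 + 110 @ $21.40 + 142 @ $23.90 = $11,564.65
Ending inventory: 84 @ $23.90 + 133 @ $22.25 + 169 @ $23.10 + 153 @ $19.50 + 199 @ $21.55 = $16,142.70

Ending inventory = $16,142.70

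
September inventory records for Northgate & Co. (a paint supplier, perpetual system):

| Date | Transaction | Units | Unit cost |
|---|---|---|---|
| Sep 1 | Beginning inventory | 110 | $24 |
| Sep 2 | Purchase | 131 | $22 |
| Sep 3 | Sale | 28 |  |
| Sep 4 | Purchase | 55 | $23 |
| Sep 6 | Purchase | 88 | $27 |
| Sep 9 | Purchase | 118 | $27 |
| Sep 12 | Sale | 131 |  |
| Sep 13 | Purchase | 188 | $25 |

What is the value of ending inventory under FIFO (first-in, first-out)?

Ending inventory = $13,331

Sep 3, 28 sold [FIFO — oldest first]: 28 @ $24 = $672
Sep 12, 131 sold [FIFO — oldest first]: 82 @ $24 + 49 @ $22 = $3,046
Total COGS = $672 + $3,046 = $3,718
Ending inventory: 82 @ $22 + 55 @ $23 + 88 @ $27 + 118 @ $27 + 188 @ $25 = $13,331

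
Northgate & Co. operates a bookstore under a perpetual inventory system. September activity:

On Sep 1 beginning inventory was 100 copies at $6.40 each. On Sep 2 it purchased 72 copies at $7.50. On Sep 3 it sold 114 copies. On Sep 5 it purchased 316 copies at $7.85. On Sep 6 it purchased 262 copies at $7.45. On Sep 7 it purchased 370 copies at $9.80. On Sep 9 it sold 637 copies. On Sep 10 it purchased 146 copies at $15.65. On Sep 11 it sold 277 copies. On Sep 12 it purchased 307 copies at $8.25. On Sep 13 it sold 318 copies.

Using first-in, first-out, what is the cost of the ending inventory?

Sep 3, 114 sold [FIFO — oldest first]: 100 @ $6.40 + 14 @ $7.50 = $745.00
Sep 9, 637 sold [FIFO — oldest first]: 58 @ $7.50 + 316 @ $7.85 + 262 @ $7.45 + 1 @ $9.80 = $4,877.30
Sep 11, 277 sold [FIFO — oldest first]: 277 @ $9.80 = $2,714.60
Sep 13, 318 sold [FIFO — oldest first]: 92 @ $9.80 + 146 @ $15.65 + 80 @ $8.25 = $3,846.50
Total COGS = $745.00 + $4,877.30 + $2,714.60 + $3,846.50 = $12,183.40
Ending inventory: 227 @ $8.25 = $1,872.75

Ending inventory = $1,872.75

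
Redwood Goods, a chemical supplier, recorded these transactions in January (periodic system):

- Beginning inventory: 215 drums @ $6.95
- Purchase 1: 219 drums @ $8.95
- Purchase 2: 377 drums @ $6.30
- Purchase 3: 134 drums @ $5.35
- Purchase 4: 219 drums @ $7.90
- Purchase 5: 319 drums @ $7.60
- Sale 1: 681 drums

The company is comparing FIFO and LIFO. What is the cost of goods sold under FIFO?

COGS = $5,010.40

FIFO COGS: 215 @ $6.95 + 219 @ $8.95 + 247 @ $6.30 = $5,010.40
LIFO COGS: 319 @ $7.60 + 219 @ $7.90 + 134 @ $5.35 + 9 @ $6.30 = $4,928.10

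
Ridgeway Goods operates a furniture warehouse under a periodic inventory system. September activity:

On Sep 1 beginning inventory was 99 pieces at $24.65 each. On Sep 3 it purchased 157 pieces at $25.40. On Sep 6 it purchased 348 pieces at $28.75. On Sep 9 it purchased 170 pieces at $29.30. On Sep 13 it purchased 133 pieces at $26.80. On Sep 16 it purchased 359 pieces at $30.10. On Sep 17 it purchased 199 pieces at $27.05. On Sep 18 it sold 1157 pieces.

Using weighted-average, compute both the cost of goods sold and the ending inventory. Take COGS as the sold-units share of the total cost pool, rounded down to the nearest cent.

Sep 18, sell 1157: 1157/1465 × $41,167.40 → $32,512.41
Ending inventory (cost pool remaining) = $8,654.99

COGS = $32,512.41; ending inventory = $8,654.99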